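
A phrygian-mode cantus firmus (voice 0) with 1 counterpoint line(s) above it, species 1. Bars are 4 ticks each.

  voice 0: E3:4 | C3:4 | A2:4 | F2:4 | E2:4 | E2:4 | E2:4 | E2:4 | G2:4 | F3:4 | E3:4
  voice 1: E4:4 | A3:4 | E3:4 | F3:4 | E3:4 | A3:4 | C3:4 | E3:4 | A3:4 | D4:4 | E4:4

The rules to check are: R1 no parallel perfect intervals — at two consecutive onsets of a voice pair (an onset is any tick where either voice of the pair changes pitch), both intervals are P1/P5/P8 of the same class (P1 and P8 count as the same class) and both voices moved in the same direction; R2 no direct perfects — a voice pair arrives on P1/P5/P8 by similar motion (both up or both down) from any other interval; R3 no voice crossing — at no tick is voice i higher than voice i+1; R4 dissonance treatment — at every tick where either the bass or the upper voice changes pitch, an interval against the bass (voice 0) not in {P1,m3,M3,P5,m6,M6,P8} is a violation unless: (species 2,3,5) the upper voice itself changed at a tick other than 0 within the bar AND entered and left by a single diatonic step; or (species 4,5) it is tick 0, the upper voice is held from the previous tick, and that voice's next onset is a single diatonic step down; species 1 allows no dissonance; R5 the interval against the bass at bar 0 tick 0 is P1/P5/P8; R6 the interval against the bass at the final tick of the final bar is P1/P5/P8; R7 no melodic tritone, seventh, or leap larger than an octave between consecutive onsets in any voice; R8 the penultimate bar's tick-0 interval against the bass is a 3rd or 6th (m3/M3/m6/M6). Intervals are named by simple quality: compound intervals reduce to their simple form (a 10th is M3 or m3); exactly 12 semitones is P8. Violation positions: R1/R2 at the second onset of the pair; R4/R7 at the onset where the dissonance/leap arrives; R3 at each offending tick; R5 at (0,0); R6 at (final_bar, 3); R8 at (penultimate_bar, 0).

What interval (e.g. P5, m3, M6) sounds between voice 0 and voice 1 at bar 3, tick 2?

voice 0=F2 voice 1=F3 -> P8

P8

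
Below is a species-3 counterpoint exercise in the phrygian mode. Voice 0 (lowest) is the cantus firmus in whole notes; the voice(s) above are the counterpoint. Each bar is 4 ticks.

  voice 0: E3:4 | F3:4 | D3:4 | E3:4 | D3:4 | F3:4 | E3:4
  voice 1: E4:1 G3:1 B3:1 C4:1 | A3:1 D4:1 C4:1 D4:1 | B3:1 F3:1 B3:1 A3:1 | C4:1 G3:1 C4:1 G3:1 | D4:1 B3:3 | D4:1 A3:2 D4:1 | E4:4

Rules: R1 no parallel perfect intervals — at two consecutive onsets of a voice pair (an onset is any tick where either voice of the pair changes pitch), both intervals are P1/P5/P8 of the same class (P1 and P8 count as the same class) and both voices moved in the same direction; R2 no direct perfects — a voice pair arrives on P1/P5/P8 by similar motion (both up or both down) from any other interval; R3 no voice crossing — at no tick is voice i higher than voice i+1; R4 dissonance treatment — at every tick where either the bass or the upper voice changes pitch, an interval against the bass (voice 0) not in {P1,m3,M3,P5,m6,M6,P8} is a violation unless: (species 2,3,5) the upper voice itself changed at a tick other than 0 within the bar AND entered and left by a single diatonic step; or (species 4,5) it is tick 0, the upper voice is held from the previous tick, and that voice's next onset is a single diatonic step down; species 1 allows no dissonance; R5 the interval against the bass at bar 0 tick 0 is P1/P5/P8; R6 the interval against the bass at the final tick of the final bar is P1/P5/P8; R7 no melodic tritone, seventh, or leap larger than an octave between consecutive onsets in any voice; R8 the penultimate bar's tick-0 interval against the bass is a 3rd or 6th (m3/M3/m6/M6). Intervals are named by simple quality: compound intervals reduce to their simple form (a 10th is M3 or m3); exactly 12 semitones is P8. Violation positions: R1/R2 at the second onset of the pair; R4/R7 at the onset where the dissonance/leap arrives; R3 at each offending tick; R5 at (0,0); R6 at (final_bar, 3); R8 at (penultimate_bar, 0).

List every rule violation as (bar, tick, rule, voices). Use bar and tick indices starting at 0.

(2, 1, R7, (1,))
(2, 2, R7, (1,))

bar 0: v0=E3 v1=E4 downbeat P8
bar 1: v0=F3 v1=A3 downbeat M3
bar 2: v0=D3 v1=B3 downbeat M6
bar 3: v0=E3 v1=C4 downbeat m6
bar 4: v0=D3 v1=D4 downbeat P8
bar 5: v0=F3 v1=D4 downbeat M6
bar 6: v0=E3 v1=E4 downbeat P8
  -> R7 @ bar 2 tick 1 v(1,): B3->F3 leap 6st
  -> R7 @ bar 2 tick 2 v(1,): F3->B3 leap 6st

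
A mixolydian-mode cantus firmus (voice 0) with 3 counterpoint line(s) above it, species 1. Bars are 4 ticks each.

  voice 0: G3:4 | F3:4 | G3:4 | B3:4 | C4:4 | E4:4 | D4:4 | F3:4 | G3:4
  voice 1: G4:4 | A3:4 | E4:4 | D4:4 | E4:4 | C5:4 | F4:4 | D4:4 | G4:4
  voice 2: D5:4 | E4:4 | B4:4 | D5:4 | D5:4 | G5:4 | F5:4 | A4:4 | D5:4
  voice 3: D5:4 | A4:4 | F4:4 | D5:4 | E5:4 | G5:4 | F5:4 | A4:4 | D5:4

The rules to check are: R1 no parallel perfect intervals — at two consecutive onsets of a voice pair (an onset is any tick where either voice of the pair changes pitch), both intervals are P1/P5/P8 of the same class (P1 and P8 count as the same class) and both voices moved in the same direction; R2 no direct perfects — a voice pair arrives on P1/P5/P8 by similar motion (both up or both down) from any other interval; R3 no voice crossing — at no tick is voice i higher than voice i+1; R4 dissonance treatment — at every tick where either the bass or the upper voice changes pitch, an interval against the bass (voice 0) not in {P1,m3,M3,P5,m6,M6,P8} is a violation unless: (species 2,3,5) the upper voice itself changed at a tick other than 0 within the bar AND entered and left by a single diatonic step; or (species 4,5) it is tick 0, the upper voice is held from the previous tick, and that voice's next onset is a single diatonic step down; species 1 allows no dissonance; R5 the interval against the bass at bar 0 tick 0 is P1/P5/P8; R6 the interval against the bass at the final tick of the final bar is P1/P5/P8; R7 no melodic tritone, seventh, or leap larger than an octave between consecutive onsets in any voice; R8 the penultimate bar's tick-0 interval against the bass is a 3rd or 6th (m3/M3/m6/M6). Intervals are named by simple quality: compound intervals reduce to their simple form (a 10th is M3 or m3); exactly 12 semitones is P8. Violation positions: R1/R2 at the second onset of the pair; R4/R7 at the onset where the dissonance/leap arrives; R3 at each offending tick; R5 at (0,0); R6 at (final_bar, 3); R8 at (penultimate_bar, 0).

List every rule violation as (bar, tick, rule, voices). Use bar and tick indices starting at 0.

bar 0: v0=G3 v1=G4 v2=D5 v3=D5 downbeat P5
bar 1: v0=F3 v1=A3 v2=E4 v3=A4 downbeat M3
bar 2: v0=G3 v1=E4 v2=B4 v3=F4 downbeat m7
bar 3: v0=B3 v1=D4 v2=D5 v3=D5 downbeat m3
bar 4: v0=C4 v1=E4 v2=D5 v3=E5 downbeat M3
bar 5: v0=E4 v1=C5 v2=G5 v3=G5 downbeat m3
bar 6: v0=D4 v1=F4 v2=F5 v3=F5 downbeat m3
bar 7: v0=F3 v1=D4 v2=A4 v3=A4 downbeat M3
bar 8: v0=G3 v1=G4 v2=D5 v3=D5 downbeat P5
  -> R1 @ bar 1 tick 0 v(1, 2): G4/D5 P5 -> A3/E4 P5 similar
  -> R2 @ bar 1 tick 0 v(1, 3): G4/D5 P5 -> A3/A4 P8 similar
  -> R4 @ bar 1 tick 0 v(0, 2): F3/E4 M7 untreated
  -> R7 @ bar 1 tick 0 v(1,): G4->A3 leap 10st
  -> R7 @ bar 1 tick 0 v(2,): D5->E4 leap 10st
  -> R1 @ bar 2 tick 0 v(1, 2): A3/E4 P5 -> E4/B4 P5 similar
  -> R3 @ bar 2 tick 0 v(2, 3): B4 above F4
  -> R4 @ bar 2 tick 0 v(0, 3): G3/F4 m7 untreated
  -> R3 @ bar 2 tick 1 v(2, 3): B4 above F4
  -> R3 @ bar 2 tick 2 v(2, 3): B4 above F4
  -> R3 @ bar 2 tick 3 v(2, 3): B4 above F4
  -> R2 @ bar 3 tick 0 v(2, 3): B4/F4 TT -> D5/D5 P1 similar
  -> R1 @ bar 4 tick 0 v(1, 3): D4/D5 P8 -> E4/E5 P8 similar
  -> R4 @ bar 4 tick 0 v(0, 2): C4/D5 M2 untreated
  -> R2 @ bar 5 tick 0 v(1, 2): E4/D5 m7 -> C5/G5 P5 similar
  -> R2 @ bar 5 tick 0 v(1, 3): E4/E5 P8 -> C5/G5 P5 similar
  -> R2 @ bar 5 tick 0 v(2, 3): D5/E5 M2 -> G5/G5 P1 similar
  -> R1 @ bar 6 tick 0 v(2, 3): G5/G5 P1 -> F5/F5 P1 similar
  -> R2 @ bar 6 tick 0 v(1, 2): C5/G5 P5 -> F4/F5 P8 similar
  -> R2 @ bar 6 tick 0 v(1, 3): C5/G5 P5 -> F4/F5 P8 similar
  -> R1 @ bar 7 tick 0 v(2, 3): F5/F5 P1 -> A4/A4 P1 similar
  -> R2 @ bar 7 tick 0 v(1, 2): F4/F5 P8 -> D4/A4 P5 similar
  -> R2 @ bar 7 tick 0 v(1, 3): F4/F5 P8 -> D4/A4 P5 similar
  -> R1 @ bar 8 tick 0 v(1, 2): D4/A4 P5 -> G4/D5 P5 similar
  -> R1 @ bar 8 tick 0 v(1, 3): D4/A4 P5 -> G4/D5 P5 similar
  -> R1 @ bar 8 tick 0 v(2, 3): A4/A4 P1 -> D5/D5 P1 similar
  -> R2 @ bar 8 tick 0 v(0, 1): F3/D4 M6 -> G3/G4 P8 similar
  -> R2 @ bar 8 tick 0 v(0, 2): F3/A4 M3 -> G3/D5 P5 similar
  -> R2 @ bar 8 tick 0 v(0, 3): F3/A4 M3 -> G3/D5 P5 similar

(1, 0, R1, (1, 2))
(1, 0, R2, (1, 3))
(1, 0, R4, (0, 2))
(1, 0, R7, (1,))
(1, 0, R7, (2,))
(2, 0, R1, (1, 2))
(2, 0, R3, (2, 3))
(2, 0, R4, (0, 3))
(2, 1, R3, (2, 3))
(2, 2, R3, (2, 3))
(2, 3, R3, (2, 3))
(3, 0, R2, (2, 3))
(4, 0, R1, (1, 3))
(4, 0, R4, (0, 2))
(5, 0, R2, (1, 2))
(5, 0, R2, (1, 3))
(5, 0, R2, (2, 3))
(6, 0, R1, (2, 3))
(6, 0, R2, (1, 2))
(6, 0, R2, (1, 3))
(7, 0, R1, (2, 3))
(7, 0, R2, (1, 2))
(7, 0, R2, (1, 3))
(8, 0, R1, (1, 2))
(8, 0, R1, (1, 3))
(8, 0, R1, (2, 3))
(8, 0, R2, (0, 1))
(8, 0, R2, (0, 2))
(8, 0, R2, (0, 3))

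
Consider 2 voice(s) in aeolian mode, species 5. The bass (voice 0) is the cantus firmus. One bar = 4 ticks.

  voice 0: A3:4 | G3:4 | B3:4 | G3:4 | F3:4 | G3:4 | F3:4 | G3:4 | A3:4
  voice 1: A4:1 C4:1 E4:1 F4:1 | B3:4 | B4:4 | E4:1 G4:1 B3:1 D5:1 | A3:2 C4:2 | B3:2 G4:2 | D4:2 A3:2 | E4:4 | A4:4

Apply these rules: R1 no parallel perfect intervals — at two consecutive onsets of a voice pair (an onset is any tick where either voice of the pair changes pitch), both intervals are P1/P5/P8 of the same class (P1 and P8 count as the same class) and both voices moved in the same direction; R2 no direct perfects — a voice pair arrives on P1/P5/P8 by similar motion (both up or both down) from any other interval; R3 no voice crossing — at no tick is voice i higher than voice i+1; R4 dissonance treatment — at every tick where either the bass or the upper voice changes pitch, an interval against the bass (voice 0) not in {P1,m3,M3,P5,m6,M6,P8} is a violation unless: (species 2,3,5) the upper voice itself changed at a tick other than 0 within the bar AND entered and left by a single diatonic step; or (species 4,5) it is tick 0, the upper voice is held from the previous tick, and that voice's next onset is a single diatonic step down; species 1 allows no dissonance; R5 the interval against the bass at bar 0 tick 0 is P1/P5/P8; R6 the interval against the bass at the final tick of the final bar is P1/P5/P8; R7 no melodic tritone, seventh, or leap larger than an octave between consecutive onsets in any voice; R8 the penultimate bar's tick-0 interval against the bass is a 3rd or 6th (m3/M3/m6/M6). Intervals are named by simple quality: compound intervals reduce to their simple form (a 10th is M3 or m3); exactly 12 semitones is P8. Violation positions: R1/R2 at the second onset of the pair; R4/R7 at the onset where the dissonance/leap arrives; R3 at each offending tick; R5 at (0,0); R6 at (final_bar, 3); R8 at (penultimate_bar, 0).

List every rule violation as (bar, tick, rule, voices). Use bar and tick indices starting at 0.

(1, 0, R7, (1,))
(2, 0, R2, (0, 1))
(3, 3, R7, (1,))
(4, 0, R7, (1,))
(8, 0, R2, (0, 1))

bar 0: v0=A3 v1=A4 downbeat P8
bar 1: v0=G3 v1=B3 downbeat M3
bar 2: v0=B3 v1=B4 downbeat P8
bar 3: v0=G3 v1=E4 downbeat M6
bar 4: v0=F3 v1=A3 downbeat M3
bar 5: v0=G3 v1=B3 downbeat M3
bar 6: v0=F3 v1=D4 downbeat M6
bar 7: v0=G3 v1=E4 downbeat M6
bar 8: v0=A3 v1=A4 downbeat P8
  -> R7 @ bar 1 tick 0 v(1,): F4->B3 leap 6st
  -> R2 @ bar 2 tick 0 v(0, 1): G3/B3 M3 -> B3/B4 P8 similar
  -> R7 @ bar 3 tick 3 v(1,): B3->D5 leap 15st
  -> R7 @ bar 4 tick 0 v(1,): D5->A3 leap 17st
  -> R2 @ bar 8 tick 0 v(0, 1): G3/E4 M6 -> A3/A4 P8 similar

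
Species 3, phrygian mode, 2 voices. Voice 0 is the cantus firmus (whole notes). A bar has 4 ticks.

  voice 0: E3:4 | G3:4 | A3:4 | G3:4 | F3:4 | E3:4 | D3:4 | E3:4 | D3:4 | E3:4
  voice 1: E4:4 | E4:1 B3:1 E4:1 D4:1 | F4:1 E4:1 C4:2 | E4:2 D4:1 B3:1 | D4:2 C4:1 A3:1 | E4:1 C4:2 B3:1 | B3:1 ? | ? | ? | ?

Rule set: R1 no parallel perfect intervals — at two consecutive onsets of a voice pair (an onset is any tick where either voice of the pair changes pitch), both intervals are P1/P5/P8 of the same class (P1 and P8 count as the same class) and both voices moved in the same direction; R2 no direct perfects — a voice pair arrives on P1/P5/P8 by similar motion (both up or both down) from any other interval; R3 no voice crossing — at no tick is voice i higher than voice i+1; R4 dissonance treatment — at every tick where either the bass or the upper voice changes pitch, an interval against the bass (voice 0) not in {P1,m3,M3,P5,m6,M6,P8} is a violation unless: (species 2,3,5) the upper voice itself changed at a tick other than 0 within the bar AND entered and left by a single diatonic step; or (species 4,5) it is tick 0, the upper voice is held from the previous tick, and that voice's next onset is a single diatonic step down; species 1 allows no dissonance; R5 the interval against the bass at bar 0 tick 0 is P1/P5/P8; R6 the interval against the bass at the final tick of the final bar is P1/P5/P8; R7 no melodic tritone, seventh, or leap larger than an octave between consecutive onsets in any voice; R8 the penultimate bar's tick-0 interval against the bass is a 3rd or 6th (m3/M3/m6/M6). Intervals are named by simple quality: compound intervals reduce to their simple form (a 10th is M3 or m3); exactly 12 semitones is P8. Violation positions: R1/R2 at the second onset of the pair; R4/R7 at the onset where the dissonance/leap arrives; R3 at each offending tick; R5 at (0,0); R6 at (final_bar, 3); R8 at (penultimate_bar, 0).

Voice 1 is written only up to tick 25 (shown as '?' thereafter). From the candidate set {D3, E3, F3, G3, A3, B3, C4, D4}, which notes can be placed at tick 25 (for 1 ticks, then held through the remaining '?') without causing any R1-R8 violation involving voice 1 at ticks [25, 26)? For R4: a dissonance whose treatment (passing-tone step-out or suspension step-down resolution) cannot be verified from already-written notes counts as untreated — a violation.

D3: legal
E3: violates R4
F3: violates R7
G3: violates R4
A3: legal
B3: legal
C4: violates R4
D4: legal

{A3, B3, D3, D4}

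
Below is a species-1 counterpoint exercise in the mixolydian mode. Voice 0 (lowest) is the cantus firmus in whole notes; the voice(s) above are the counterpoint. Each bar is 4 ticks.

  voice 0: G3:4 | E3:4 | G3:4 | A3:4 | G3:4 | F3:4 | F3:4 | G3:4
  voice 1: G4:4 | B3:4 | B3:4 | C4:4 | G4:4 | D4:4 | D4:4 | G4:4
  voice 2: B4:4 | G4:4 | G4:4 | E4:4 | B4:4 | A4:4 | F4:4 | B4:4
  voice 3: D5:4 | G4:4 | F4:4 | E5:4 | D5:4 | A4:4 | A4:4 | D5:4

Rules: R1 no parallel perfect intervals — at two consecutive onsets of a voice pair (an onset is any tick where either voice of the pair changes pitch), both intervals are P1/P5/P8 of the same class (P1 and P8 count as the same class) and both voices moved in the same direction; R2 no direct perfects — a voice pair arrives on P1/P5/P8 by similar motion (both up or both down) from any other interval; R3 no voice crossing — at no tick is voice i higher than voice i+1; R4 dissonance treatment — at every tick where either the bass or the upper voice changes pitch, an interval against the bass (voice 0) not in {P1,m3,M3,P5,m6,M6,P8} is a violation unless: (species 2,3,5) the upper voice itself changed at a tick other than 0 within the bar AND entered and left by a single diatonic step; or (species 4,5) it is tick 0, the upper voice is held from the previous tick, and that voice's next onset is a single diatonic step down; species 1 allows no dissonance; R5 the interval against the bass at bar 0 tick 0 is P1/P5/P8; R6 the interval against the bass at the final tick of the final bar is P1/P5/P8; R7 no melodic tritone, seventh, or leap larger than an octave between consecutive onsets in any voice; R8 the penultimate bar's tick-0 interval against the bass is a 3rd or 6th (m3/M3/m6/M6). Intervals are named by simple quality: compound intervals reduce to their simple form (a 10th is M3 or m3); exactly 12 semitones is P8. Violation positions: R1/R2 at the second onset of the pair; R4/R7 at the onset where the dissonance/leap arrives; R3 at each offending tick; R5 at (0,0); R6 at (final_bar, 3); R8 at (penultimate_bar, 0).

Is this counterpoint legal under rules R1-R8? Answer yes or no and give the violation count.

No (20 violations)

bar 0: v0=G3 v1=G4 v2=B4 v3=D5 (P5)
bar 1: v0=E3 v1=B3 v2=G4 v3=G4 (m3)
bar 2: v0=G3 v1=B3 v2=G4 v3=F4 (m7)
bar 3: v0=A3 v1=C4 v2=E4 v3=E5 (P5)
bar 4: v0=G3 v1=G4 v2=B4 v3=D5 (P5)
bar 5: v0=F3 v1=D4 v2=A4 v3=A4 (M3)
bar 6: v0=F3 v1=D4 v2=F4 v3=A4 (M3)
bar 7: v0=G3 v1=G4 v2=B4 v3=D5 (P5)
  R5 @ bar0.0: opens on M3
  R2 @ bar1.0: G3/G4 P8 -> E3/B3 P5 similar
  R2 @ bar1.0: B4/D5 m3 -> G4/G4 P1 similar
  R3 @ bar2.0: G4 above F4
  R4 @ bar2.0: G3/F4 m7 untreated
  R3 @ bar2.1: G4 above F4
  R3 @ bar2.2: G4 above F4
  R3 @ bar2.3: G4 above F4
  R2 @ bar3.0: G3/F4 m7 -> A3/E5 P5 similar
  R7 @ bar3.0: F4->E5 leap 11st
  R1 @ bar4.0: A3/E5 P5 -> G3/D5 P5 similar
  R1 @ bar5.0: G4/D5 P5 -> D4/A4 P5 similar
  R2 @ bar5.0: G4/B4 M3 -> D4/A4 P5 similar
  R2 @ bar5.0: B4/D5 m3 -> A4/A4 P1 similar
  R8 @ bar6.0: penult P8 not 3rd/6th
  R1 @ bar7.0: D4/A4 P5 -> G4/D5 P5 similar
  R2 @ bar7.0: F3/D4 M6 -> G3/G4 P8 similar
  R2 @ bar7.0: F3/A4 M3 -> G3/D5 P5 similar
  R7 @ bar7.0: F4->B4 leap 6st
  R6 @ bar7.3: closes on M3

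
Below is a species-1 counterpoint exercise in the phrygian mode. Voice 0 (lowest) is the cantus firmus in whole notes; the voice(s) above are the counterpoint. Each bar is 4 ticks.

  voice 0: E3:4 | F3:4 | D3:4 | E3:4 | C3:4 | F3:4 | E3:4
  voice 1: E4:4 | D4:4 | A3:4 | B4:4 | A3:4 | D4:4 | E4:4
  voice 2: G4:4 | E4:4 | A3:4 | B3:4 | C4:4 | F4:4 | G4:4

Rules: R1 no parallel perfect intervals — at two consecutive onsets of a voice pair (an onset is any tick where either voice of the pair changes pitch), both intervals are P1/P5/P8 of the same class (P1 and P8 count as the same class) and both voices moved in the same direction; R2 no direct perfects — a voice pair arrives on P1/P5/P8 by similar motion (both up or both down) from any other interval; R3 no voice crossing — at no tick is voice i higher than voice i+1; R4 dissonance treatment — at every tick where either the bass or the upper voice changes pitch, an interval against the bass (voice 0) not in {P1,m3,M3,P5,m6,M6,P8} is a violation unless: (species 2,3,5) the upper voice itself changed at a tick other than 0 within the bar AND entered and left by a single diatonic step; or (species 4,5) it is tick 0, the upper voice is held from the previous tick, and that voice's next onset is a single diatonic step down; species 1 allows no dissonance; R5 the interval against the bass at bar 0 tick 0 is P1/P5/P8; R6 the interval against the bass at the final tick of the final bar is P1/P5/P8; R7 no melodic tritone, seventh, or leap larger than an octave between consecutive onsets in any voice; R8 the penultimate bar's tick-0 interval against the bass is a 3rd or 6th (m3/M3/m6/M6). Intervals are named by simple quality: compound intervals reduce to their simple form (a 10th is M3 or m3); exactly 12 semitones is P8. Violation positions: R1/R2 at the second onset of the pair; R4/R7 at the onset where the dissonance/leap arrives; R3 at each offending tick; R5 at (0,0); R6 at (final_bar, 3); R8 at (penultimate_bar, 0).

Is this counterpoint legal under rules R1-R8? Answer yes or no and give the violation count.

No (17 violations)

bar 0: v0=E3 v1=E4 v2=G4 (m3)
bar 1: v0=F3 v1=D4 v2=E4 (M7)
bar 2: v0=D3 v1=A3 v2=A3 (P5)
bar 3: v0=E3 v1=B4 v2=B3 (P5)
bar 4: v0=C3 v1=A3 v2=C4 (P8)
bar 5: v0=F3 v1=D4 v2=F4 (P8)
bar 6: v0=E3 v1=E4 v2=G4 (m3)
  R5 @ bar0.0: opens on m3
  R4 @ bar1.0: F3/E4 M7 untreated
  R2 @ bar2.0: F3/D4 M6 -> D3/A3 P5 similar
  R2 @ bar2.0: F3/E4 M7 -> D3/A3 P5 similar
  R2 @ bar2.0: D4/E4 M2 -> A3/A3 P1 similar
  R1 @ bar3.0: D3/A3 P5 -> E3/B4 P5 similar
  R1 @ bar3.0: D3/A3 P5 -> E3/B3 P5 similar
  R1 @ bar3.0: A3/A3 P1 -> B4/B3 P8 similar
  R3 @ bar3.0: B4 above B3
  R7 @ bar3.0: A3->B4 leap 14st
  R3 @ bar3.1: B4 above B3
  R3 @ bar3.2: B4 above B3
  R3 @ bar3.3: B4 above B3
  R7 @ bar4.0: B4->A3 leap 14st
  R1 @ bar5.0: C3/C4 P8 -> F3/F4 P8 similar
  R8 @ bar5.0: penult P8 not 3rd/6th
  R6 @ bar6.3: closes on m3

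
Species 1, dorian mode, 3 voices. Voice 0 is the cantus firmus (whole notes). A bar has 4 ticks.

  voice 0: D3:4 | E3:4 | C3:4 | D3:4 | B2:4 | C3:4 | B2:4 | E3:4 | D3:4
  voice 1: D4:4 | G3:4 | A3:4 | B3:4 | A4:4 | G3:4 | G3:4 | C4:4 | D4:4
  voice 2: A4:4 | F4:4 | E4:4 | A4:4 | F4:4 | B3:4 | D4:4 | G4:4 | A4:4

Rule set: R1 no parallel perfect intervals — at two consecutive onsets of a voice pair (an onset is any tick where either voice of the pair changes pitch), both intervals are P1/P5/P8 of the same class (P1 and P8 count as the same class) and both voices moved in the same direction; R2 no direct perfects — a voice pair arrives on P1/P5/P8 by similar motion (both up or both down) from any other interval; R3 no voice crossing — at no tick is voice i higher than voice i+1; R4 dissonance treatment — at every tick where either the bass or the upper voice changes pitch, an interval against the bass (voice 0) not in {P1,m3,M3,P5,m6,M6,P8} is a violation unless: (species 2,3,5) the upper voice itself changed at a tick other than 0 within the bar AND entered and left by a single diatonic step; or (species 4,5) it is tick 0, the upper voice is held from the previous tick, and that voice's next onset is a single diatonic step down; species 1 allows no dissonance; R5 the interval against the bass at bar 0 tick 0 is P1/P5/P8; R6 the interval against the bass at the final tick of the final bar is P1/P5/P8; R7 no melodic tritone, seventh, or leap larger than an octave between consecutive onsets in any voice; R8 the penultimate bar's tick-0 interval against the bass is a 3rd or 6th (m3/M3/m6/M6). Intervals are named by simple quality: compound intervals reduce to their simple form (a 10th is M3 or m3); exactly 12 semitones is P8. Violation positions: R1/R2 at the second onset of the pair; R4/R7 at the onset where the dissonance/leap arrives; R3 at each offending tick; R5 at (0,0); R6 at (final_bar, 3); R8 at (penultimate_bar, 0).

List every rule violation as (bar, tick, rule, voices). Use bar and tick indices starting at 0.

(1, 0, R4, (0, 2))
(3, 0, R2, (0, 2))
(4, 0, R3, (1, 2))
(4, 0, R4, (0, 1))
(4, 0, R4, (0, 2))
(4, 0, R7, (1,))
(4, 1, R3, (1, 2))
(4, 2, R3, (1, 2))
(4, 3, R3, (1, 2))
(5, 0, R4, (0, 2))
(5, 0, R7, (1,))
(5, 0, R7, (2,))
(7, 0, R1, (1, 2))
(8, 0, R1, (1, 2))

bar 0: v0=D3 v1=D4 v2=A4 downbeat P5
bar 1: v0=E3 v1=G3 v2=F4 downbeat m2
bar 2: v0=C3 v1=A3 v2=E4 downbeat M3
bar 3: v0=D3 v1=B3 v2=A4 downbeat P5
bar 4: v0=B2 v1=A4 v2=F4 downbeat TT
bar 5: v0=C3 v1=G3 v2=B3 downbeat M7
bar 6: v0=B2 v1=G3 v2=D4 downbeat m3
bar 7: v0=E3 v1=C4 v2=G4 downbeat m3
bar 8: v0=D3 v1=D4 v2=A4 downbeat P5
  -> R4 @ bar 1 tick 0 v(0, 2): E3/F4 m2 untreated
  -> R2 @ bar 3 tick 0 v(0, 2): C3/E4 M3 -> D3/A4 P5 similar
  -> R3 @ bar 4 tick 0 v(1, 2): A4 above F4
  -> R4 @ bar 4 tick 0 v(0, 1): B2/A4 m7 untreated
  -> R4 @ bar 4 tick 0 v(0, 2): B2/F4 TT untreated
  -> R7 @ bar 4 tick 0 v(1,): B3->A4 leap 10st
  -> R3 @ bar 4 tick 1 v(1, 2): A4 above F4
  -> R3 @ bar 4 tick 2 v(1, 2): A4 above F4
  -> R3 @ bar 4 tick 3 v(1, 2): A4 above F4
  -> R4 @ bar 5 tick 0 v(0, 2): C3/B3 M7 untreated
  -> R7 @ bar 5 tick 0 v(1,): A4->G3 leap 14st
  -> R7 @ bar 5 tick 0 v(2,): F4->B3 leap 6st
  -> R1 @ bar 7 tick 0 v(1, 2): G3/D4 P5 -> C4/G4 P5 similar
  -> R1 @ bar 8 tick 0 v(1, 2): C4/G4 P5 -> D4/A4 P5 similar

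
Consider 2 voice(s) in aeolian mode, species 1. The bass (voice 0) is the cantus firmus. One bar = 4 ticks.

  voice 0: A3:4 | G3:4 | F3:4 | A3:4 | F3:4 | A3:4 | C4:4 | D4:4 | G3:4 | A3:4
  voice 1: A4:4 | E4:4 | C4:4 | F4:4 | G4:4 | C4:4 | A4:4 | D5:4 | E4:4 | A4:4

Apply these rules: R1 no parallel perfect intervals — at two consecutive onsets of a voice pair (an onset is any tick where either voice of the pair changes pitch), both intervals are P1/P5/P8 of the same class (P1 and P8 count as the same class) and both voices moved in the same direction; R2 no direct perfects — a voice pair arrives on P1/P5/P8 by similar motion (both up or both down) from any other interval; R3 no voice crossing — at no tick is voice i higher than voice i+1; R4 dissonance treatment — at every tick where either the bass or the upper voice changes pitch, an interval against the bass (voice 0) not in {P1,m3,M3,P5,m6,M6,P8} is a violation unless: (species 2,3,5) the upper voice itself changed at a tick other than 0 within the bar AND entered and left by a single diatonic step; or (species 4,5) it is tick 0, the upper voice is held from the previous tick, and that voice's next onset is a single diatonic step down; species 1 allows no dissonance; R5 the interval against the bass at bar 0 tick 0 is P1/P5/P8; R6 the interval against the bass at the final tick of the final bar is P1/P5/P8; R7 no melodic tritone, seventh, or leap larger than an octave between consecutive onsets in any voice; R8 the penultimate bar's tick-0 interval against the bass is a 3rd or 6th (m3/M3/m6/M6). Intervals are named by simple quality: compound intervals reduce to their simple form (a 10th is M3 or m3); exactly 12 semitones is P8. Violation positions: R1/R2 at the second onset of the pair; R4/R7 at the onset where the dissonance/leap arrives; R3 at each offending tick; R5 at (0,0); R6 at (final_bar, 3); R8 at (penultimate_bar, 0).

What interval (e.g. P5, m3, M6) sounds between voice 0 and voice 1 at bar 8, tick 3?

M6

voice 0=G3 voice 1=E4 -> M6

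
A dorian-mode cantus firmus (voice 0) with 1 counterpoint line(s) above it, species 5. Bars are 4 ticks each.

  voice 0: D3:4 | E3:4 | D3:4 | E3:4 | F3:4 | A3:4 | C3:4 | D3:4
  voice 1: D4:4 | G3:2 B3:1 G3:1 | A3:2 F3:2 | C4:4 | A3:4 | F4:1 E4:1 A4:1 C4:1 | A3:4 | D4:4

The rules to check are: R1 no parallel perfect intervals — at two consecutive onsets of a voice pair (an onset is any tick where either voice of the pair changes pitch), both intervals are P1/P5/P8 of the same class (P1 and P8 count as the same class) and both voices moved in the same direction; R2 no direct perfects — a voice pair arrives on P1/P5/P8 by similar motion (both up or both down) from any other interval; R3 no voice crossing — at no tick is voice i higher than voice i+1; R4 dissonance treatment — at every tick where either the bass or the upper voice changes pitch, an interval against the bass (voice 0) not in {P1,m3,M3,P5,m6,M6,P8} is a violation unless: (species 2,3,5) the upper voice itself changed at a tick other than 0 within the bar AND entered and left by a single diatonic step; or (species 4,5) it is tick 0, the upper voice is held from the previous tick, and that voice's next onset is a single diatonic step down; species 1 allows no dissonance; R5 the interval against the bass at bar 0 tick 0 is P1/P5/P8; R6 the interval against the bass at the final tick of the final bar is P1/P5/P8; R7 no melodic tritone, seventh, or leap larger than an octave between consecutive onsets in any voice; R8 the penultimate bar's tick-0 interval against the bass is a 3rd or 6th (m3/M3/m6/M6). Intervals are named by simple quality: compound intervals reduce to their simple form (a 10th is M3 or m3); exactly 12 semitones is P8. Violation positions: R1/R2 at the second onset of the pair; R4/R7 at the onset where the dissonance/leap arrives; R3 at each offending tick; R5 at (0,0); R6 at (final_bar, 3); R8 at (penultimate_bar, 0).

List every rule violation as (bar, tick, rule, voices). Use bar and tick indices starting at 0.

bar 0: v0=D3 v1=D4 downbeat P8
bar 1: v0=E3 v1=G3 downbeat m3
bar 2: v0=D3 v1=A3 downbeat P5
bar 3: v0=E3 v1=C4 downbeat m6
bar 4: v0=F3 v1=A3 downbeat M3
bar 5: v0=A3 v1=F4 downbeat m6
bar 6: v0=C3 v1=A3 downbeat M6
bar 7: v0=D3 v1=D4 downbeat P8
  -> R2 @ bar 7 tick 0 v(0, 1): C3/A3 M6 -> D3/D4 P8 similar

(7, 0, R2, (0, 1))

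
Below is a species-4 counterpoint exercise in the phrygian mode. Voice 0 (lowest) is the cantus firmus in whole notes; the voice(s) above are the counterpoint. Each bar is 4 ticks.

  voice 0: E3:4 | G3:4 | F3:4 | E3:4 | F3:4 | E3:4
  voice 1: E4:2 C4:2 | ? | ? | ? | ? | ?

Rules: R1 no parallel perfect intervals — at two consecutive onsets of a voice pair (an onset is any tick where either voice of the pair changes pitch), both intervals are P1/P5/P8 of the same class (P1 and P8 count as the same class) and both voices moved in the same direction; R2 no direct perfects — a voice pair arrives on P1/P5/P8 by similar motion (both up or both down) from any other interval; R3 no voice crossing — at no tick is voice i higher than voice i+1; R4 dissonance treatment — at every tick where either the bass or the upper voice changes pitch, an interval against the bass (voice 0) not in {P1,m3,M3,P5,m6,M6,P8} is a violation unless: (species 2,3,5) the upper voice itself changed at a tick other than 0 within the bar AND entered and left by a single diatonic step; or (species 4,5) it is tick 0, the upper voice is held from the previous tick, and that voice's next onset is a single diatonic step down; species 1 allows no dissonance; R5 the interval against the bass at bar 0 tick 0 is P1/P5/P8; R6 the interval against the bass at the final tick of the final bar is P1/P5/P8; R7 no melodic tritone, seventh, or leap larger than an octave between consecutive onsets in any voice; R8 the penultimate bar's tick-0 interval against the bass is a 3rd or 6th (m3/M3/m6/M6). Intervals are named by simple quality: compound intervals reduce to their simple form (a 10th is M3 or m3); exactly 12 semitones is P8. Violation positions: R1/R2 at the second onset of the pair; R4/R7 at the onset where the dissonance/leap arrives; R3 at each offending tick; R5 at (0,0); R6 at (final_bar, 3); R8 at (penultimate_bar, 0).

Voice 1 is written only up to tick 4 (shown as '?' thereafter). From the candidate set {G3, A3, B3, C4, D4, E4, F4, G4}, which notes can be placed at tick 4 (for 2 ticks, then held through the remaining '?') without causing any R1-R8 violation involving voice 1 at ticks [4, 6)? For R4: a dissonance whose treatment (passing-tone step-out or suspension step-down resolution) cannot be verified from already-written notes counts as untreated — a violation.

G3: legal
A3: violates R4
B3: legal
C4: violates R4
D4: violates R2
E4: legal
F4: violates R4
G4: violates R2

{B3, E4, G3}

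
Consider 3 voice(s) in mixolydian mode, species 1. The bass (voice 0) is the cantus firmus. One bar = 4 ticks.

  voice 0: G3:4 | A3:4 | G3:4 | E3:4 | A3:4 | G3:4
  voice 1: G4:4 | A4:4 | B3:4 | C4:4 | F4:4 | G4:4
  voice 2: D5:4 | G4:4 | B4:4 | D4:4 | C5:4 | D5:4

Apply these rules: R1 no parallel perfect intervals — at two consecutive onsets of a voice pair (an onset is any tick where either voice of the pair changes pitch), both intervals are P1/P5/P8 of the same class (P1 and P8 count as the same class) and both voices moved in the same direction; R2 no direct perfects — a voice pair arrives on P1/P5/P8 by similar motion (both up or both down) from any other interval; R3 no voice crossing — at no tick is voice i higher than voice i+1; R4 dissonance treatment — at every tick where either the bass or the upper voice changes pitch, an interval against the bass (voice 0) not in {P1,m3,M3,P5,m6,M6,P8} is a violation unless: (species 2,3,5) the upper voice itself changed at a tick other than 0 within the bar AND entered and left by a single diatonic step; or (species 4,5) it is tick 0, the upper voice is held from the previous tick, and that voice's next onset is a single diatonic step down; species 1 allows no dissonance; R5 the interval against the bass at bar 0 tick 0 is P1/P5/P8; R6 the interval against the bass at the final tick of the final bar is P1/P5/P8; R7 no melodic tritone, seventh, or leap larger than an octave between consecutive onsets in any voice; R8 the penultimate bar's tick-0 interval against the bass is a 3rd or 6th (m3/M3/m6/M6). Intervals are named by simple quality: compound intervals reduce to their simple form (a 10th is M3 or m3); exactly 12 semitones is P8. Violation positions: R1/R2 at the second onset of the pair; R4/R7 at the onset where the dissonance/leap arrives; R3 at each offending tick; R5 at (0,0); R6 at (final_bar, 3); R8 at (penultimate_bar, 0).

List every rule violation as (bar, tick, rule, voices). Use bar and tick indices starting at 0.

bar 0: v0=G3 v1=G4 v2=D5 downbeat P5
bar 1: v0=A3 v1=A4 v2=G4 downbeat m7
bar 2: v0=G3 v1=B3 v2=B4 downbeat M3
bar 3: v0=E3 v1=C4 v2=D4 downbeat m7
bar 4: v0=A3 v1=F4 v2=C5 downbeat m3
bar 5: v0=G3 v1=G4 v2=D5 downbeat P5
  -> R1 @ bar 1 tick 0 v(0, 1): G3/G4 P8 -> A3/A4 P8 similar
  -> R3 @ bar 1 tick 0 v(1, 2): A4 above G4
  -> R4 @ bar 1 tick 0 v(0, 2): A3/G4 m7 untreated
  -> R3 @ bar 1 tick 1 v(1, 2): A4 above G4
  -> R3 @ bar 1 tick 2 v(1, 2): A4 above G4
  -> R3 @ bar 1 tick 3 v(1, 2): A4 above G4
  -> R7 @ bar 2 tick 0 v(1,): A4->B3 leap 10st
  -> R4 @ bar 3 tick 0 v(0, 2): E3/D4 m7 untreated
  -> R2 @ bar 4 tick 0 v(1, 2): C4/D4 M2 -> F4/C5 P5 similar
  -> R7 @ bar 4 tick 0 v(2,): D4->C5 leap 10st
  -> R1 @ bar 5 tick 0 v(1, 2): F4/C5 P5 -> G4/D5 P5 similar

(1, 0, R1, (0, 1))
(1, 0, R3, (1, 2))
(1, 0, R4, (0, 2))
(1, 1, R3, (1, 2))
(1, 2, R3, (1, 2))
(1, 3, R3, (1, 2))
(2, 0, R7, (1,))
(3, 0, R4, (0, 2))
(4, 0, R2, (1, 2))
(4, 0, R7, (2,))
(5, 0, R1, (1, 2))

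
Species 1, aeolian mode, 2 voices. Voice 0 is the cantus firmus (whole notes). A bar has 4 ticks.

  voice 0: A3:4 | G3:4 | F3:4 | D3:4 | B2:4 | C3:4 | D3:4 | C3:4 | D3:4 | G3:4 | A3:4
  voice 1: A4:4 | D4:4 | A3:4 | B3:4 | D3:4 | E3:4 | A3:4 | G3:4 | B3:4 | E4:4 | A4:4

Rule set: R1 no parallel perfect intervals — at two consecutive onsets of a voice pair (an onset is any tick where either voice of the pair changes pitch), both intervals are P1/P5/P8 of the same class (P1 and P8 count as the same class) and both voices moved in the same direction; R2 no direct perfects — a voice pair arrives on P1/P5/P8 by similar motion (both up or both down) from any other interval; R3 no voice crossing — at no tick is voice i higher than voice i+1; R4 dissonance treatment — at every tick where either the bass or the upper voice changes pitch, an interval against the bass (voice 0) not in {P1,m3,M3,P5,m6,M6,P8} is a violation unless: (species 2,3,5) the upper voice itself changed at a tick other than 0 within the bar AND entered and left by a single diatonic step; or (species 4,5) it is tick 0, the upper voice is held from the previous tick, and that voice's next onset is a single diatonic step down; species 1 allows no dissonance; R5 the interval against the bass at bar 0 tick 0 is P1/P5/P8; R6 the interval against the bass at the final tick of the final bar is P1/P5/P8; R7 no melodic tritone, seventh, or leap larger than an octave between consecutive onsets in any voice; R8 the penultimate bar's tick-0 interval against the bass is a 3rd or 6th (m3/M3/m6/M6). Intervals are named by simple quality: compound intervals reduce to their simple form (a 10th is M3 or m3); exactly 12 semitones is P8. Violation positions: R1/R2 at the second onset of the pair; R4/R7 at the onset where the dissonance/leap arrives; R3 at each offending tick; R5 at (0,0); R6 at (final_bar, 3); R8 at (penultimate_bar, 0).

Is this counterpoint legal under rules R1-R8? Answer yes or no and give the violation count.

bar 0: v0=A3 v1=A4 (P8)
bar 1: v0=G3 v1=D4 (P5)
bar 2: v0=F3 v1=A3 (M3)
bar 3: v0=D3 v1=B3 (M6)
bar 4: v0=B2 v1=D3 (m3)
bar 5: v0=C3 v1=E3 (M3)
bar 6: v0=D3 v1=A3 (P5)
bar 7: v0=C3 v1=G3 (P5)
bar 8: v0=D3 v1=B3 (M6)
bar 9: v0=G3 v1=E4 (M6)
bar 10: v0=A3 v1=A4 (P8)
  R2 @ bar1.0: A3/A4 P8 -> G3/D4 P5 similar
  R2 @ bar6.0: C3/E3 M3 -> D3/A3 P5 similar
  R1 @ bar7.0: D3/A3 P5 -> C3/G3 P5 similar
  R2 @ bar10.0: G3/E4 M6 -> A3/A4 P8 similar

No (4 violations)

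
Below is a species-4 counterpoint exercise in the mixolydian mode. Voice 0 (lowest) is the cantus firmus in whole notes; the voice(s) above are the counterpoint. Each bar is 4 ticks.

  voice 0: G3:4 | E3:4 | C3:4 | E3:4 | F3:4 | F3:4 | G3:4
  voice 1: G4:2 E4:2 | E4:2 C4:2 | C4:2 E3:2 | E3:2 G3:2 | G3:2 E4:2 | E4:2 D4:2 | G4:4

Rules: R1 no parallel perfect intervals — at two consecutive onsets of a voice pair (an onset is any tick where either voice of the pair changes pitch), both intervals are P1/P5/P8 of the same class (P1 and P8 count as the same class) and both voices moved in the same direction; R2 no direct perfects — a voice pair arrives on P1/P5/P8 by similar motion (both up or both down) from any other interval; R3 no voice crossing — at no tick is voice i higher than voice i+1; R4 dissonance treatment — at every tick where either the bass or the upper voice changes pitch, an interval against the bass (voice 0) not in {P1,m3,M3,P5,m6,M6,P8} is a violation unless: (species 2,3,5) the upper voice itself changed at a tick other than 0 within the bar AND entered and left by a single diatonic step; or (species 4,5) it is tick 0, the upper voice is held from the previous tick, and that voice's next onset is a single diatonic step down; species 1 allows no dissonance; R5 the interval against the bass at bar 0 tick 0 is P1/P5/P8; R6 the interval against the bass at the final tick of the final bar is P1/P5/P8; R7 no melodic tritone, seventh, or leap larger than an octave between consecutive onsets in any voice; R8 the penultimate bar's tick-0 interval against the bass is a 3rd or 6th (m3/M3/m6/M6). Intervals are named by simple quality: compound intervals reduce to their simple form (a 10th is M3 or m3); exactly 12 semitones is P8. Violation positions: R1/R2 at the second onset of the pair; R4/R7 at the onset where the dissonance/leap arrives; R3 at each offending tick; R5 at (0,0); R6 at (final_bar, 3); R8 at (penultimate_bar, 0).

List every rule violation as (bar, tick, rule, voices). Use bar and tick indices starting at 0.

(4, 0, R4, (0, 1))
(4, 2, R4, (0, 1))
(5, 0, R8, (0, 1))
(6, 0, R2, (0, 1))

bar 0: v0=G3 v1=G4 downbeat P8
bar 1: v0=E3 v1=E4 downbeat P8
bar 2: v0=C3 v1=C4 downbeat P8
bar 3: v0=E3 v1=E3 downbeat P1
bar 4: v0=F3 v1=G3 downbeat M2
bar 5: v0=F3 v1=E4 downbeat M7
bar 6: v0=G3 v1=G4 downbeat P8
  -> R4 @ bar 4 tick 0 v(0, 1): F3/G3 M2 untreated
  -> R4 @ bar 4 tick 2 v(0, 1): F3/E4 M7 untreated
  -> R8 @ bar 5 tick 0 v(0, 1): penult M7 not 3rd/6th
  -> R2 @ bar 6 tick 0 v(0, 1): F3/D4 M6 -> G3/G4 P8 similar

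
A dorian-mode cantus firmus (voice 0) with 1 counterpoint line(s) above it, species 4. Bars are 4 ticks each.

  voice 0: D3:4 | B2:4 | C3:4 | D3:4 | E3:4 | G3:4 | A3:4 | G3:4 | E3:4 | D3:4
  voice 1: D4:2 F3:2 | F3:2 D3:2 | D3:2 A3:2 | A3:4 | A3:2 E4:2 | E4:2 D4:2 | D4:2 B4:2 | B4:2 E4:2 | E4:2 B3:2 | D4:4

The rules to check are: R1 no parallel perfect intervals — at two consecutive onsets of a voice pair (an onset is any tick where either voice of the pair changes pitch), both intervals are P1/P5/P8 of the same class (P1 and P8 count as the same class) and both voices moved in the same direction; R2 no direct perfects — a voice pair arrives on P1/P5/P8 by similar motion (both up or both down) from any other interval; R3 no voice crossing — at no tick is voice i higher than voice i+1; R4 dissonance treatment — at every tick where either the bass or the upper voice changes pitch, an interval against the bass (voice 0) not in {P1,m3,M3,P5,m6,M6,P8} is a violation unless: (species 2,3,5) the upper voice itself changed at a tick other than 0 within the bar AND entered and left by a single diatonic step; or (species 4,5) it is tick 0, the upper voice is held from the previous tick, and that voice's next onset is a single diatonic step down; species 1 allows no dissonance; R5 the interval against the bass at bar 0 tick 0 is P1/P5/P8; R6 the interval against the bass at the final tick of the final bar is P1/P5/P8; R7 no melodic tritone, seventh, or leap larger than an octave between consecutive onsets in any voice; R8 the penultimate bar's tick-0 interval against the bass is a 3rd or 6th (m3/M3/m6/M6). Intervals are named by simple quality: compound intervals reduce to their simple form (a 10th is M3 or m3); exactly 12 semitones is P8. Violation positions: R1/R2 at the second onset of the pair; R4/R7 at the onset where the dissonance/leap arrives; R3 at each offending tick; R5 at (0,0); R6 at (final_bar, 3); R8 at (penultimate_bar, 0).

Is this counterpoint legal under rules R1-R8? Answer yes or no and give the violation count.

bar 0: v0=D3 v1=D4 (P8)
bar 1: v0=B2 v1=F3 (TT)
bar 2: v0=C3 v1=D3 (M2)
bar 3: v0=D3 v1=A3 (P5)
bar 4: v0=E3 v1=A3 (P4)
bar 5: v0=G3 v1=E4 (M6)
bar 6: v0=A3 v1=D4 (P4)
bar 7: v0=G3 v1=B4 (M3)
bar 8: v0=E3 v1=E4 (P8)
bar 9: v0=D3 v1=D4 (P8)
  R4 @ bar1.0: B2/F3 TT untreated
  R4 @ bar2.0: C3/D3 M2 untreated
  R4 @ bar4.0: E3/A3 P4 untreated
  R4 @ bar6.0: A3/D4 P4 untreated
  R4 @ bar6.2: A3/B4 M2 untreated
  R8 @ bar8.0: penult P8 not 3rd/6th

No (6 violations)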